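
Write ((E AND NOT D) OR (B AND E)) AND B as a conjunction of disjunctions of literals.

((E AND NOT D) OR (B AND E)) AND B
= (E OR B) AND (E OR E) AND (NOT D OR B) AND (NOT D OR E) AND B   [distribute OR over AND]
= E AND B   [simplify]

E AND B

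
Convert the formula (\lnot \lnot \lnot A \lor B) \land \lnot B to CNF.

(\lnot \lnot \lnot A \lor B) \land \lnot B
≡ (\lnot A \lor B) \land \lnot B

(\lnot A \lor B) \land \lnot B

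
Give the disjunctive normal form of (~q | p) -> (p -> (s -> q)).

(~q | p) -> (p -> (s -> q))
≡ ~(~q | p) | (p -> (s -> q))   — eliminate ->
≡ ~(~q | p) | ~p | (s -> q)   — eliminate ->
≡ ~(~q | p) | ~p | ~s | q   — eliminate ->
≡ (~~q & ~p) | ~p | ~s | q   — De Morgan
≡ (q & ~p) | ~p | ~s | q   — double negation
≡ ~p | ~s | q   — simplify

~p | ~s | q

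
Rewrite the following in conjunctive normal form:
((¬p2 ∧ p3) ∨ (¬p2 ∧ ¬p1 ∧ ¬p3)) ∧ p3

¬p2 ∧ p3

((¬p2 ∧ p3) ∨ (¬p2 ∧ ¬p1 ∧ ¬p3)) ∧ p3
≡ (¬p2 ∨ ¬p2) ∧ (¬p2 ∨ ¬p1) ∧ (¬p2 ∨ ¬p3) ∧ (p3 ∨ ¬p2) ∧ (p3 ∨ ¬p1) ∧ (p3 ∨ ¬p3) ∧ p3   (distribute ∨ over ∧)
≡ ¬p2 ∧ p3   (simplify)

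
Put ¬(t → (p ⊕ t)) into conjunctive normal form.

t ∧ (¬t ∨ p)

¬(t → (p ⊕ t))
≡ ¬(¬t ∨ (p ⊕ t))   [eliminate →]
≡ ¬(¬t ∨ ((p ∨ t) ∧ ¬(p ∧ t)))   [expand ⊕]
≡ ¬¬t ∧ ¬((p ∨ t) ∧ ¬(p ∧ t))   [De Morgan]
≡ t ∧ ¬((p ∨ t) ∧ ¬(p ∧ t))   [double negation]
≡ t ∧ (¬(p ∨ t) ∨ ¬¬(p ∧ t))   [De Morgan]
≡ t ∧ ((¬p ∧ ¬t) ∨ ¬¬(p ∧ t))   [De Morgan]
≡ t ∧ ((¬p ∧ ¬t) ∨ (p ∧ t))   [double negation]
≡ t ∧ (¬p ∨ p) ∧ (¬p ∨ t) ∧ (¬t ∨ p) ∧ (¬t ∨ t)   [distribute ∨ over ∧]
≡ t ∧ (¬t ∨ p)   [simplify]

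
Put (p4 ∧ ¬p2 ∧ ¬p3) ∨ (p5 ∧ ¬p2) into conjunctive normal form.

(p4 ∨ p5) ∧ ¬p2 ∧ (¬p3 ∨ p5)

(p4 ∧ ¬p2 ∧ ¬p3) ∨ (p5 ∧ ¬p2)
⇔ (p4 ∨ p5) ∧ (p4 ∨ ¬p2) ∧ (¬p2 ∨ p5) ∧ (¬p2 ∨ ¬p2) ∧ (¬p3 ∨ p5) ∧ (¬p3 ∨ ¬p2)
⇔ (p4 ∨ p5) ∧ ¬p2 ∧ (¬p3 ∨ p5)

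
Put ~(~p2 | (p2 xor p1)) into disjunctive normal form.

~(~p2 | (p2 xor p1))
⇔ ~(~p2 | (p2 & ~p1) | (~p2 & p1))   (expand xor)
⇔ ~~p2 & ~(p2 & ~p1) & ~(~p2 & p1)   (De Morgan)
⇔ p2 & ~(p2 & ~p1) & ~(~p2 & p1)   (double negation)
⇔ p2 & (~p2 | ~~p1) & ~(~p2 & p1)   (De Morgan)
⇔ p2 & (~p2 | p1) & ~(~p2 & p1)   (double negation)
⇔ p2 & (~p2 | p1) & (~~p2 | ~p1)   (De Morgan)
⇔ p2 & (~p2 | p1) & (p2 | ~p1)   (double negation)
⇔ (p2 & ~p2 & p2) | (p2 & ~p2 & ~p1) | (p2 & p1 & p2) | (p2 & p1 & ~p1)   (distribute & over |)
⇔ p2 & p1   (simplify)

p2 & p1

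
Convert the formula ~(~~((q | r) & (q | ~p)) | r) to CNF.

~q & ~r

~(~~((q | r) & (q | ~p)) | r)
≡ ~~~((q | r) & (q | ~p)) & ~r   [De Morgan]
≡ ~((q | r) & (q | ~p)) & ~r   [double negation]
≡ (~(q | r) | ~(q | ~p)) & ~r   [De Morgan]
≡ ((~q & ~r) | ~(q | ~p)) & ~r   [De Morgan]
≡ ((~q & ~r) | (~q & ~~p)) & ~r   [De Morgan]
≡ ((~q & ~r) | (~q & p)) & ~r   [double negation]
≡ (~q | ~q) & (~q | p) & (~r | ~q) & (~r | p) & ~r   [distribute | over &]
≡ ~q & ~r   [simplify]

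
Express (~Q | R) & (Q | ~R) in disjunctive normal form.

(~Q & ~R) | (R & Q)

(~Q | R) & (Q | ~R)
≡ (~Q & Q) | (~Q & ~R) | (R & Q) | (R & ~R)   — distribute & over |
≡ (~Q & ~R) | (R & Q)   — simplify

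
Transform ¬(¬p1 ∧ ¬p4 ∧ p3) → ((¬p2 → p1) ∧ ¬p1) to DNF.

¬(¬p1 ∧ ¬p4 ∧ p3) → ((¬p2 → p1) ∧ ¬p1)
= ¬¬(¬p1 ∧ ¬p4 ∧ p3) ∨ ((¬p2 → p1) ∧ ¬p1)   [eliminate →]
= ¬¬(¬p1 ∧ ¬p4 ∧ p3) ∨ ((¬¬p2 ∨ p1) ∧ ¬p1)   [eliminate →]
= (¬p1 ∧ ¬p4 ∧ p3) ∨ ((¬¬p2 ∨ p1) ∧ ¬p1)   [double negation]
= (¬p1 ∧ ¬p4 ∧ p3) ∨ ((p2 ∨ p1) ∧ ¬p1)   [double negation]
= (¬p1 ∧ ¬p4 ∧ p3) ∨ (p2 ∧ ¬p1) ∨ (p1 ∧ ¬p1)   [distribute ∧ over ∨]
= (¬p1 ∧ ¬p4 ∧ p3) ∨ (p2 ∧ ¬p1)   [simplify]

(¬p1 ∧ ¬p4 ∧ p3) ∨ (p2 ∧ ¬p1)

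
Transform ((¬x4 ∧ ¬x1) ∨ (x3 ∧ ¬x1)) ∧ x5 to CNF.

(¬x4 ∨ x3) ∧ ¬x1 ∧ x5

((¬x4 ∧ ¬x1) ∨ (x3 ∧ ¬x1)) ∧ x5
⇔ (¬x4 ∨ x3) ∧ (¬x4 ∨ ¬x1) ∧ (¬x1 ∨ x3) ∧ (¬x1 ∨ ¬x1) ∧ x5   [distribute ∨ over ∧]
⇔ (¬x4 ∨ x3) ∧ ¬x1 ∧ x5   [simplify]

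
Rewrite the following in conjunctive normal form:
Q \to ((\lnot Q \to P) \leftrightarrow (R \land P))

(\lnot Q \lor R) \land (\lnot Q \lor P)

Q \to ((\lnot Q \to P) \leftrightarrow (R \land P))
⇔ \lnot Q \lor ((\lnot Q \to P) \leftrightarrow (R \land P))
⇔ \lnot Q \lor (((\lnot Q \to P) \to (R \land P)) \land ((R \land P) \to (\lnot Q \to P)))
⇔ \lnot Q \lor ((\lnot (\lnot Q \to P) \lor (R \land P)) \land ((R \land P) \to (\lnot Q \to P)))
⇔ \lnot Q \lor ((\lnot (\lnot \lnot Q \lor P) \lor (R \land P)) \land ((R \land P) \to (\lnot Q \to P)))
⇔ \lnot Q \lor ((\lnot (\lnot \lnot Q \lor P) \lor (R \land P)) \land (\lnot (R \land P) \lor (\lnot Q \to P)))
⇔ \lnot Q \lor ((\lnot (\lnot \lnot Q \lor P) \lor (R \land P)) \land (\lnot (R \land P) \lor \lnot \lnot Q \lor P))
⇔ \lnot Q \lor (((\lnot \lnot \lnot Q \land \lnot P) \lor (R \land P)) \land (\lnot (R \land P) \lor \lnot \lnot Q \lor P))
⇔ \lnot Q \lor (((\lnot Q \land \lnot P) \lor (R \land P)) \land (\lnot (R \land P) \lor \lnot \lnot Q \lor P))
⇔ \lnot Q \lor (((\lnot Q \land \lnot P) \lor (R \land P)) \land (\lnot R \lor \lnot P \lor \lnot \lnot Q \lor P))
⇔ \lnot Q \lor (((\lnot Q \land \lnot P) \lor (R \land P)) \land (\lnot R \lor \lnot P \lor Q \lor P))
⇔ (\lnot Q \lor \lnot Q \lor R) \land (\lnot Q \lor \lnot Q \lor P) \land (\lnot Q \lor \lnot P \lor R) \land (\lnot Q \lor \lnot P \lor P) \land (\lnot Q \lor \lnot R \lor \lnot P \lor Q \lor P)
⇔ (\lnot Q \lor R) \land (\lnot Q \lor P)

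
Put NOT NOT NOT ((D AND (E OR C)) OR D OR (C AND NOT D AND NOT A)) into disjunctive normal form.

NOT NOT NOT ((D AND (E OR C)) OR D OR (C AND NOT D AND NOT A))
≡ NOT ((D AND (E OR C)) OR D OR (C AND NOT D AND NOT A))   [double negation]
≡ NOT (D AND (E OR C)) AND NOT D AND NOT (C AND NOT D AND NOT A)   [De Morgan]
≡ (NOT D OR NOT (E OR C)) AND NOT D AND NOT (C AND NOT D AND NOT A)   [De Morgan]
≡ (NOT D OR (NOT E AND NOT C)) AND NOT D AND NOT (C AND NOT D AND NOT A)   [De Morgan]
≡ (NOT D OR (NOT E AND NOT C)) AND NOT D AND (NOT C OR NOT NOT D OR NOT NOT A)   [De Morgan]
≡ (NOT D OR (NOT E AND NOT C)) AND NOT D AND (NOT C OR D OR NOT NOT A)   [double negation]
≡ (NOT D OR (NOT E AND NOT C)) AND NOT D AND (NOT C OR D OR A)   [double negation]
≡ (NOT D AND NOT D AND NOT C) OR (NOT D AND NOT D AND D) OR (NOT D AND NOT D AND A) OR (NOT E AND NOT C AND NOT D AND NOT C) OR (NOT E AND NOT C AND NOT D AND D) OR (NOT E AND NOT C AND NOT D AND A)   [distribute AND over OR]
≡ (NOT D AND NOT C) OR (NOT D AND A)   [simplify]

(NOT D AND NOT C) OR (NOT D AND A)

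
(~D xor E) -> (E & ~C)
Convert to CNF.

(D | E) & (~E | ~D | ~C)

(~D xor E) -> (E & ~C)
= ~(~D xor E) | (E & ~C)   (eliminate ->)
= ~((~D | E) & ~(~D & E)) | (E & ~C)   (expand xor)
= ~(~D | E) | ~~(~D & E) | (E & ~C)   (De Morgan)
= (~~D & ~E) | ~~(~D & E) | (E & ~C)   (De Morgan)
= (D & ~E) | ~~(~D & E) | (E & ~C)   (double negation)
= (D & ~E) | (~D & E) | (E & ~C)   (double negation)
= (D | ~D | E) & (D | ~D | ~C) & (D | E | E) & (D | E | ~C) & (~E | ~D | E) & (~E | ~D | ~C) & (~E | E | E) & (~E | E | ~C)   (distribute | over &)
= (D | E) & (~E | ~D | ~C)   (simplify)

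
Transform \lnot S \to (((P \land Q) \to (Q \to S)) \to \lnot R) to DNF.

\lnot S \to (((P \land Q) \to (Q \to S)) \to \lnot R)
⇔ \lnot \lnot S \lor (((P \land Q) \to (Q \to S)) \to \lnot R)   [eliminate \to]
⇔ \lnot \lnot S \lor \lnot ((P \land Q) \to (Q \to S)) \lor \lnot R   [eliminate \to]
⇔ \lnot \lnot S \lor \lnot (\lnot (P \land Q) \lor (Q \to S)) \lor \lnot R   [eliminate \to]
⇔ \lnot \lnot S \lor \lnot (\lnot (P \land Q) \lor \lnot Q \lor S) \lor \lnot R   [eliminate \to]
⇔ S \lor \lnot (\lnot (P \land Q) \lor \lnot Q \lor S) \lor \lnot R   [double negation]
⇔ S \lor (\lnot \lnot (P \land Q) \land \lnot \lnot Q \land \lnot S) \lor \lnot R   [De Morgan]
⇔ S \lor (P \land Q \land \lnot \lnot Q \land \lnot S) \lor \lnot R   [double negation]
⇔ S \lor (P \land Q \land Q \land \lnot S) \lor \lnot R   [double negation]
⇔ S \lor (P \land Q \land \lnot S) \lor \lnot R   [simplify]

S \lor (P \land Q \land \lnot S) \lor \lnot R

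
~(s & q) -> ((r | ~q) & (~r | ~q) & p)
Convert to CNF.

(s | r | ~q) & (s | ~r | ~q) & (s | p) & (q | p)

~(s & q) -> ((r | ~q) & (~r | ~q) & p)
≡ ~~(s & q) | ((r | ~q) & (~r | ~q) & p)   [eliminate ->]
≡ (s & q) | ((r | ~q) & (~r | ~q) & p)   [double negation]
≡ (s | r | ~q) & (s | ~r | ~q) & (s | p) & (q | r | ~q) & (q | ~r | ~q) & (q | p)   [distribute | over &]
≡ (s | r | ~q) & (s | ~r | ~q) & (s | p) & (q | p)   [simplify]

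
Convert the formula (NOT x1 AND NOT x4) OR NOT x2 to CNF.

(NOT x1 OR NOT x2) AND (NOT x4 OR NOT x2)

(NOT x1 AND NOT x4) OR NOT x2
⇔ (NOT x1 OR NOT x2) AND (NOT x4 OR NOT x2)   — distribute OR over AND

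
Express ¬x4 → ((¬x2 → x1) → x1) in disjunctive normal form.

¬x4 → ((¬x2 → x1) → x1)
= ¬¬x4 ∨ ((¬x2 → x1) → x1)
= ¬¬x4 ∨ ¬(¬x2 → x1) ∨ x1
= ¬¬x4 ∨ ¬(¬¬x2 ∨ x1) ∨ x1
= x4 ∨ ¬(¬¬x2 ∨ x1) ∨ x1
= x4 ∨ (¬¬¬x2 ∧ ¬x1) ∨ x1
= x4 ∨ (¬x2 ∧ ¬x1) ∨ x1

x4 ∨ (¬x2 ∧ ¬x1) ∨ x1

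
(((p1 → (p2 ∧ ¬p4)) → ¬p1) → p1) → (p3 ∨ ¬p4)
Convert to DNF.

(((p1 → (p2 ∧ ¬p4)) → ¬p1) → p1) → (p3 ∨ ¬p4)
⇔ ¬(((p1 → (p2 ∧ ¬p4)) → ¬p1) → p1) ∨ p3 ∨ ¬p4   — eliminate →
⇔ ¬(¬((p1 → (p2 ∧ ¬p4)) → ¬p1) ∨ p1) ∨ p3 ∨ ¬p4   — eliminate →
⇔ ¬(¬(¬(p1 → (p2 ∧ ¬p4)) ∨ ¬p1) ∨ p1) ∨ p3 ∨ ¬p4   — eliminate →
⇔ ¬(¬(¬(¬p1 ∨ (p2 ∧ ¬p4)) ∨ ¬p1) ∨ p1) ∨ p3 ∨ ¬p4   — eliminate →
⇔ (¬¬(¬(¬p1 ∨ (p2 ∧ ¬p4)) ∨ ¬p1) ∧ ¬p1) ∨ p3 ∨ ¬p4   — De Morgan
⇔ ((¬(¬p1 ∨ (p2 ∧ ¬p4)) ∨ ¬p1) ∧ ¬p1) ∨ p3 ∨ ¬p4   — double negation
⇔ (((¬¬p1 ∧ ¬(p2 ∧ ¬p4)) ∨ ¬p1) ∧ ¬p1) ∨ p3 ∨ ¬p4   — De Morgan
⇔ (((p1 ∧ ¬(p2 ∧ ¬p4)) ∨ ¬p1) ∧ ¬p1) ∨ p3 ∨ ¬p4   — double negation
⇔ (((p1 ∧ (¬p2 ∨ ¬¬p4)) ∨ ¬p1) ∧ ¬p1) ∨ p3 ∨ ¬p4   — De Morgan
⇔ (((p1 ∧ (¬p2 ∨ p4)) ∨ ¬p1) ∧ ¬p1) ∨ p3 ∨ ¬p4   — double negation
⇔ (p1 ∧ ¬p2 ∧ ¬p1) ∨ (p1 ∧ p4 ∧ ¬p1) ∨ (¬p1 ∧ ¬p1) ∨ p3 ∨ ¬p4   — distribute ∧ over ∨
⇔ ¬p1 ∨ p3 ∨ ¬p4   — simplify

¬p1 ∨ p3 ∨ ¬p4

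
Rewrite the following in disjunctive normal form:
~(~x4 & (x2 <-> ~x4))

~(~x4 & (x2 <-> ~x4))
≡ ~(~x4 & (x2 -> ~x4) & (~x4 -> x2))   [eliminate <->]
≡ ~(~x4 & (~x2 | ~x4) & (~x4 -> x2))   [eliminate ->]
≡ ~(~x4 & (~x2 | ~x4) & (~~x4 | x2))   [eliminate ->]
≡ ~~x4 | ~(~x2 | ~x4) | ~(~~x4 | x2)   [De Morgan]
≡ x4 | ~(~x2 | ~x4) | ~(~~x4 | x2)   [double negation]
≡ x4 | (~~x2 & ~~x4) | ~(~~x4 | x2)   [De Morgan]
≡ x4 | (x2 & ~~x4) | ~(~~x4 | x2)   [double negation]
≡ x4 | (x2 & x4) | ~(~~x4 | x2)   [double negation]
≡ x4 | (x2 & x4) | (~~~x4 & ~x2)   [De Morgan]
≡ x4 | (x2 & x4) | (~x4 & ~x2)   [double negation]
≡ x4 | (~x4 & ~x2)   [simplify]

x4 | (~x4 & ~x2)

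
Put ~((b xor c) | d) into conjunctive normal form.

~((b xor c) | d)
≡ ~(((b | c) & ~(b & c)) | d)   — expand xor
≡ ~((b | c) & ~(b & c)) & ~d   — De Morgan
≡ (~(b | c) | ~~(b & c)) & ~d   — De Morgan
≡ ((~b & ~c) | ~~(b & c)) & ~d   — De Morgan
≡ ((~b & ~c) | (b & c)) & ~d   — double negation
≡ (~b | b) & (~b | c) & (~c | b) & (~c | c) & ~d   — distribute | over &
≡ (~b | c) & (~c | b) & ~d   — simplify

(~b | c) & (~c | b) & ~d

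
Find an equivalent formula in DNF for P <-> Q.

P <-> Q
⇔ (P -> Q) & (Q -> P)   (eliminate <->)
⇔ (~P | Q) & (Q -> P)   (eliminate ->)
⇔ (~P | Q) & (~Q | P)   (eliminate ->)
⇔ (~P & ~Q) | (~P & P) | (Q & ~Q) | (Q & P)   (distribute & over |)
⇔ (~P & ~Q) | (Q & P)   (simplify)

(~P & ~Q) | (Q & P)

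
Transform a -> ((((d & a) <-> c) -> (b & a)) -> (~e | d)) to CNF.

(~a | ~c | d | ~e) & (~a | ~b | ~e | d)

a -> ((((d & a) <-> c) -> (b & a)) -> (~e | d))
≡ ~a | ((((d & a) <-> c) -> (b & a)) -> (~e | d))   — eliminate ->
≡ ~a | ~(((d & a) <-> c) -> (b & a)) | ~e | d   — eliminate ->
≡ ~a | ~(~((d & a) <-> c) | (b & a)) | ~e | d   — eliminate ->
≡ ~a | ~(~(((d & a) -> c) & (c -> (d & a))) | (b & a)) | ~e | d   — eliminate <->
≡ ~a | ~(~((~(d & a) | c) & (c -> (d & a))) | (b & a)) | ~e | d   — eliminate ->
≡ ~a | ~(~((~(d & a) | c) & (~c | (d & a))) | (b & a)) | ~e | d   — eliminate ->
≡ ~a | (~~((~(d & a) | c) & (~c | (d & a))) & ~(b & a)) | ~e | d   — De Morgan
≡ ~a | ((~(d & a) | c) & (~c | (d & a)) & ~(b & a)) | ~e | d   — double negation
≡ ~a | ((~d | ~a | c) & (~c | (d & a)) & ~(b & a)) | ~e | d   — De Morgan
≡ ~a | ((~d | ~a | c) & (~c | (d & a)) & (~b | ~a)) | ~e | d   — De Morgan
≡ (~a | ~d | ~a | c | ~e | d) & (~a | ~c | d | ~e | d) & (~a | ~c | a | ~e | d) & (~a | ~b | ~a | ~e | d)   — distribute | over &
≡ (~a | ~c | d | ~e) & (~a | ~b | ~e | d)   — simplify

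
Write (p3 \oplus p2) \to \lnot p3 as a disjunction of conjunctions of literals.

(p3 \oplus p2) \to \lnot p3
≡ \lnot (p3 \oplus p2) \lor \lnot p3   [eliminate \to]
≡ \lnot ((p3 \land \lnot p2) \lor (\lnot p3 \land p2)) \lor \lnot p3   [expand \oplus]
≡ (\lnot (p3 \land \lnot p2) \land \lnot (\lnot p3 \land p2)) \lor \lnot p3   [De Morgan]
≡ ((\lnot p3 \lor \lnot \lnot p2) \land \lnot (\lnot p3 \land p2)) \lor \lnot p3   [De Morgan]
≡ ((\lnot p3 \lor p2) \land \lnot (\lnot p3 \land p2)) \lor \lnot p3   [double negation]
≡ ((\lnot p3 \lor p2) \land (\lnot \lnot p3 \lor \lnot p2)) \lor \lnot p3   [De Morgan]
≡ ((\lnot p3 \lor p2) \land (p3 \lor \lnot p2)) \lor \lnot p3   [double negation]
≡ (\lnot p3 \land p3) \lor (\lnot p3 \land \lnot p2) \lor (p2 \land p3) \lor (p2 \land \lnot p2) \lor \lnot p3   [distribute \land over \lor]
≡ (p2 \land p3) \lor \lnot p3   [simplify]

(p2 \land p3) \lor \lnot p3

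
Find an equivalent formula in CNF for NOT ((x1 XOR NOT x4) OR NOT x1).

NOT ((x1 XOR NOT x4) OR NOT x1)
= NOT (((x1 OR NOT x4) AND NOT (x1 AND NOT x4)) OR NOT x1)   — expand XOR
= NOT ((x1 OR NOT x4) AND NOT (x1 AND NOT x4)) AND NOT NOT x1   — De Morgan
= (NOT (x1 OR NOT x4) OR NOT NOT (x1 AND NOT x4)) AND NOT NOT x1   — De Morgan
= ((NOT x1 AND NOT NOT x4) OR NOT NOT (x1 AND NOT x4)) AND NOT NOT x1   — De Morgan
= ((NOT x1 AND x4) OR NOT NOT (x1 AND NOT x4)) AND NOT NOT x1   — double negation
= ((NOT x1 AND x4) OR (x1 AND NOT x4)) AND NOT NOT x1   — double negation
= ((NOT x1 AND x4) OR (x1 AND NOT x4)) AND x1   — double negation
= (NOT x1 OR x1) AND (NOT x1 OR NOT x4) AND (x4 OR x1) AND (x4 OR NOT x4) AND x1   — distribute OR over AND
= (NOT x1 OR NOT x4) AND x1   — simplify

(NOT x1 OR NOT x4) AND x1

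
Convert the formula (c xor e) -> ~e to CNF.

~e | c

(c xor e) -> ~e
= ~(c xor e) | ~e   [eliminate ->]
= ~((c | e) & ~(c & e)) | ~e   [expand xor]
= ~(c | e) | ~~(c & e) | ~e   [De Morgan]
= (~c & ~e) | ~~(c & e) | ~e   [De Morgan]
= (~c & ~e) | (c & e) | ~e   [double negation]
= (~c | c | ~e) & (~c | e | ~e) & (~e | c | ~e) & (~e | e | ~e)   [distribute | over &]
= ~e | c   [simplify]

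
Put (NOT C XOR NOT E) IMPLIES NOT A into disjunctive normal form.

(NOT C XOR NOT E) IMPLIES NOT A
≡ NOT (NOT C XOR NOT E) OR NOT A   [eliminate IMPLIES]
≡ NOT ((NOT C AND NOT NOT E) OR (NOT NOT C AND NOT E)) OR NOT A   [expand XOR]
≡ (NOT (NOT C AND NOT NOT E) AND NOT (NOT NOT C AND NOT E)) OR NOT A   [De Morgan]
≡ ((NOT NOT C OR NOT NOT NOT E) AND NOT (NOT NOT C AND NOT E)) OR NOT A   [De Morgan]
≡ ((C OR NOT NOT NOT E) AND NOT (NOT NOT C AND NOT E)) OR NOT A   [double negation]
≡ ((C OR NOT E) AND NOT (NOT NOT C AND NOT E)) OR NOT A   [double negation]
≡ ((C OR NOT E) AND (NOT NOT NOT C OR NOT NOT E)) OR NOT A   [De Morgan]
≡ ((C OR NOT E) AND (NOT C OR NOT NOT E)) OR NOT A   [double negation]
≡ ((C OR NOT E) AND (NOT C OR E)) OR NOT A   [double negation]
≡ (C AND NOT C) OR (C AND E) OR (NOT E AND NOT C) OR (NOT E AND E) OR NOT A   [distribute AND over OR]
≡ (C AND E) OR (NOT E AND NOT C) OR NOT A   [simplify]

(C AND E) OR (NOT E AND NOT C) OR NOT A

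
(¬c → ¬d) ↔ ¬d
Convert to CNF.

¬c ∨ ¬d

(¬c → ¬d) ↔ ¬d
≡ ((¬c → ¬d) → ¬d) ∧ (¬d → (¬c → ¬d))   — eliminate ↔
≡ (¬(¬c → ¬d) ∨ ¬d) ∧ (¬d → (¬c → ¬d))   — eliminate →
≡ (¬(¬¬c ∨ ¬d) ∨ ¬d) ∧ (¬d → (¬c → ¬d))   — eliminate →
≡ (¬(¬¬c ∨ ¬d) ∨ ¬d) ∧ (¬¬d ∨ (¬c → ¬d))   — eliminate →
≡ (¬(¬¬c ∨ ¬d) ∨ ¬d) ∧ (¬¬d ∨ ¬¬c ∨ ¬d)   — eliminate →
≡ ((¬¬¬c ∧ ¬¬d) ∨ ¬d) ∧ (¬¬d ∨ ¬¬c ∨ ¬d)   — De Morgan
≡ ((¬c ∧ ¬¬d) ∨ ¬d) ∧ (¬¬d ∨ ¬¬c ∨ ¬d)   — double negation
≡ ((¬c ∧ d) ∨ ¬d) ∧ (¬¬d ∨ ¬¬c ∨ ¬d)   — double negation
≡ ((¬c ∧ d) ∨ ¬d) ∧ (d ∨ ¬¬c ∨ ¬d)   — double negation
≡ ((¬c ∧ d) ∨ ¬d) ∧ (d ∨ c ∨ ¬d)   — double negation
≡ (¬c ∨ ¬d) ∧ (d ∨ ¬d) ∧ (d ∨ c ∨ ¬d)   — distribute ∨ over ∧
≡ ¬c ∨ ¬d   — simplify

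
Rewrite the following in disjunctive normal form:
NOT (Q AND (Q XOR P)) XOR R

NOT (Q AND (Q XOR P)) XOR R
= (NOT (Q AND (Q XOR P)) AND NOT R) OR (NOT NOT (Q AND (Q XOR P)) AND R)   (expand XOR)
= (NOT (Q AND ((Q AND NOT P) OR (NOT Q AND P))) AND NOT R) OR (NOT NOT (Q AND (Q XOR P)) AND R)   (expand XOR)
= (NOT (Q AND ((Q AND NOT P) OR (NOT Q AND P))) AND NOT R) OR (NOT NOT (Q AND ((Q AND NOT P) OR (NOT Q AND P))) AND R)   (expand XOR)
= ((NOT Q OR NOT ((Q AND NOT P) OR (NOT Q AND P))) AND NOT R) OR (NOT NOT (Q AND ((Q AND NOT P) OR (NOT Q AND P))) AND R)   (De Morgan)
= ((NOT Q OR (NOT (Q AND NOT P) AND NOT (NOT Q AND P))) AND NOT R) OR (NOT NOT (Q AND ((Q AND NOT P) OR (NOT Q AND P))) AND R)   (De Morgan)
= ((NOT Q OR ((NOT Q OR NOT NOT P) AND NOT (NOT Q AND P))) AND NOT R) OR (NOT NOT (Q AND ((Q AND NOT P) OR (NOT Q AND P))) AND R)   (De Morgan)
= ((NOT Q OR ((NOT Q OR P) AND NOT (NOT Q AND P))) AND NOT R) OR (NOT NOT (Q AND ((Q AND NOT P) OR (NOT Q AND P))) AND R)   (double negation)
= ((NOT Q OR ((NOT Q OR P) AND (NOT NOT Q OR NOT P))) AND NOT R) OR (NOT NOT (Q AND ((Q AND NOT P) OR (NOT Q AND P))) AND R)   (De Morgan)
= ((NOT Q OR ((NOT Q OR P) AND (Q OR NOT P))) AND NOT R) OR (NOT NOT (Q AND ((Q AND NOT P) OR (NOT Q AND P))) AND R)   (double negation)
= ((NOT Q OR ((NOT Q OR P) AND (Q OR NOT P))) AND NOT R) OR (Q AND ((Q AND NOT P) OR (NOT Q AND P)) AND R)   (double negation)
= (NOT Q AND NOT R) OR (NOT Q AND Q AND NOT R) OR (NOT Q AND NOT P AND NOT R) OR (P AND Q AND NOT R) OR (P AND NOT P AND NOT R) OR (Q AND Q AND NOT P AND R) OR (Q AND NOT Q AND P AND R)   (distribute AND over OR)
= (NOT Q AND NOT R) OR (P AND Q AND NOT R) OR (Q AND NOT P AND R)   (simplify)

(NOT Q AND NOT R) OR (P AND Q AND NOT R) OR (Q AND NOT P AND R)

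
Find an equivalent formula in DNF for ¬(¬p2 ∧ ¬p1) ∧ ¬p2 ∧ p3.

p1 ∧ ¬p2 ∧ p3

¬(¬p2 ∧ ¬p1) ∧ ¬p2 ∧ p3
= (¬¬p2 ∨ ¬¬p1) ∧ ¬p2 ∧ p3   [De Morgan]
= (p2 ∨ ¬¬p1) ∧ ¬p2 ∧ p3   [double negation]
= (p2 ∨ p1) ∧ ¬p2 ∧ p3   [double negation]
= (p2 ∧ ¬p2 ∧ p3) ∨ (p1 ∧ ¬p2 ∧ p3)   [distribute ∧ over ∨]
= p1 ∧ ¬p2 ∧ p3   [simplify]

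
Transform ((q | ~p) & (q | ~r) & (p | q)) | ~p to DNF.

((q | ~p) & (q | ~r) & (p | q)) | ~p
⇔ (q & q & p) | (q & q & q) | (q & ~r & p) | (q & ~r & q) | (~p & q & p) | (~p & q & q) | (~p & ~r & p) | (~p & ~r & q) | ~p   [distribute & over |]
⇔ q | ~p   [simplify]

q | ~p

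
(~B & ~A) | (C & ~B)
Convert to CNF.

~B & (~A | C)

(~B & ~A) | (C & ~B)
≡ (~B | C) & (~B | ~B) & (~A | C) & (~A | ~B)   — distribute | over &
≡ ~B & (~A | C)   — simplify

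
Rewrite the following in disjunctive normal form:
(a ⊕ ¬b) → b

(a ⊕ ¬b) → b
≡ ¬(a ⊕ ¬b) ∨ b   [eliminate →]
≡ ¬((a ∧ ¬¬b) ∨ (¬a ∧ ¬b)) ∨ b   [expand ⊕]
≡ (¬(a ∧ ¬¬b) ∧ ¬(¬a ∧ ¬b)) ∨ b   [De Morgan]
≡ ((¬a ∨ ¬¬¬b) ∧ ¬(¬a ∧ ¬b)) ∨ b   [De Morgan]
≡ ((¬a ∨ ¬b) ∧ ¬(¬a ∧ ¬b)) ∨ b   [double negation]
≡ ((¬a ∨ ¬b) ∧ (¬¬a ∨ ¬¬b)) ∨ b   [De Morgan]
≡ ((¬a ∨ ¬b) ∧ (a ∨ ¬¬b)) ∨ b   [double negation]
≡ ((¬a ∨ ¬b) ∧ (a ∨ b)) ∨ b   [double negation]
≡ (¬a ∧ a) ∨ (¬a ∧ b) ∨ (¬b ∧ a) ∨ (¬b ∧ b) ∨ b   [distribute ∧ over ∨]
≡ (¬b ∧ a) ∨ b   [simplify]

(¬b ∧ a) ∨ b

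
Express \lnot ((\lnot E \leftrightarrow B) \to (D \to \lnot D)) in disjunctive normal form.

\lnot ((\lnot E \leftrightarrow B) \to (D \to \lnot D))
≡ \lnot (\lnot (\lnot E \leftrightarrow B) \lor (D \to \lnot D))   — eliminate \to
≡ \lnot (\lnot ((\lnot E \to B) \land (B \to \lnot E)) \lor (D \to \lnot D))   — eliminate \leftrightarrow
≡ \lnot (\lnot ((\lnot \lnot E \lor B) \land (B \to \lnot E)) \lor (D \to \lnot D))   — eliminate \to
≡ \lnot (\lnot ((\lnot \lnot E \lor B) \land (\lnot B \lor \lnot E)) \lor (D \to \lnot D))   — eliminate \to
≡ \lnot (\lnot ((\lnot \lnot E \lor B) \land (\lnot B \lor \lnot E)) \lor \lnot D \lor \lnot D)   — eliminate \to
≡ \lnot \lnot ((\lnot \lnot E \lor B) \land (\lnot B \lor \lnot E)) \land \lnot \lnot D \land \lnot \lnot D   — De Morgan
≡ (\lnot \lnot E \lor B) \land (\lnot B \lor \lnot E) \land \lnot \lnot D \land \lnot \lnot D   — double negation
≡ (E \lor B) \land (\lnot B \lor \lnot E) \land \lnot \lnot D \land \lnot \lnot D   — double negation
≡ (E \lor B) \land (\lnot B \lor \lnot E) \land D \land \lnot \lnot D   — double negation
≡ (E \lor B) \land (\lnot B \lor \lnot E) \land D \land D   — double negation
≡ (E \land \lnot B \land D \land D) \lor (E \land \lnot E \land D \land D) \lor (B \land \lnot B \land D \land D) \lor (B \land \lnot E \land D \land D)   — distribute \land over \lor
≡ (E \land \lnot B \land D) \lor (B \land \lnot E \land D)   — simplify

(E \land \lnot B \land D) \lor (B \land \lnot E \land D)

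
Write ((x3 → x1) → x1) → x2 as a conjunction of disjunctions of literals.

((x3 → x1) → x1) → x2
⇔ ¬((x3 → x1) → x1) ∨ x2   [eliminate →]
⇔ ¬(¬(x3 → x1) ∨ x1) ∨ x2   [eliminate →]
⇔ ¬(¬(¬x3 ∨ x1) ∨ x1) ∨ x2   [eliminate →]
⇔ ¬¬(¬x3 ∨ x1) ∧ ¬x1 ∨ x2   [De Morgan]
⇔ (¬x3 ∨ x1) ∧ ¬x1 ∨ x2   [double negation]
⇔ (¬x3 ∨ x1 ∨ x2) ∧ (¬x1 ∨ x2)   [distribute ∨ over ∧]

(¬x3 ∨ x1 ∨ x2) ∧ (¬x1 ∨ x2)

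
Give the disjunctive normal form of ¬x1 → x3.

x1 ∨ x3

¬x1 → x3
≡ ¬¬x1 ∨ x3   [eliminate →]
≡ x1 ∨ x3   [double negation]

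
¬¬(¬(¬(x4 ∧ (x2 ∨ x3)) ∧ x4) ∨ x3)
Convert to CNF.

x2 ∨ x3 ∨ ¬x4

¬¬(¬(¬(x4 ∧ (x2 ∨ x3)) ∧ x4) ∨ x3)
⇔ ¬(¬(x4 ∧ (x2 ∨ x3)) ∧ x4) ∨ x3
⇔ ¬¬(x4 ∧ (x2 ∨ x3)) ∨ ¬x4 ∨ x3
⇔ (x4 ∧ (x2 ∨ x3)) ∨ ¬x4 ∨ x3
⇔ (x4 ∨ ¬x4 ∨ x3) ∧ (x2 ∨ x3 ∨ ¬x4 ∨ x3)
⇔ x2 ∨ x3 ∨ ¬x4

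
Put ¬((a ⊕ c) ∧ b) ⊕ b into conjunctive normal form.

(a ∨ c ∨ ¬b) ∧ (¬a ∨ ¬c ∨ ¬b)

¬((a ⊕ c) ∧ b) ⊕ b
⇔ (¬((a ⊕ c) ∧ b) ∨ b) ∧ ¬(¬((a ⊕ c) ∧ b) ∧ b)   [expand ⊕]
⇔ (¬((a ∨ c) ∧ ¬(a ∧ c) ∧ b) ∨ b) ∧ ¬(¬((a ⊕ c) ∧ b) ∧ b)   [expand ⊕]
⇔ (¬((a ∨ c) ∧ ¬(a ∧ c) ∧ b) ∨ b) ∧ ¬(¬((a ∨ c) ∧ ¬(a ∧ c) ∧ b) ∧ b)   [expand ⊕]
⇔ (¬(a ∨ c) ∨ ¬¬(a ∧ c) ∨ ¬b ∨ b) ∧ ¬(¬((a ∨ c) ∧ ¬(a ∧ c) ∧ b) ∧ b)   [De Morgan]
⇔ ((¬a ∧ ¬c) ∨ ¬¬(a ∧ c) ∨ ¬b ∨ b) ∧ ¬(¬((a ∨ c) ∧ ¬(a ∧ c) ∧ b) ∧ b)   [De Morgan]
⇔ ((¬a ∧ ¬c) ∨ (a ∧ c) ∨ ¬b ∨ b) ∧ ¬(¬((a ∨ c) ∧ ¬(a ∧ c) ∧ b) ∧ b)   [double negation]
⇔ ((¬a ∧ ¬c) ∨ (a ∧ c) ∨ ¬b ∨ b) ∧ (¬¬((a ∨ c) ∧ ¬(a ∧ c) ∧ b) ∨ ¬b)   [De Morgan]
⇔ ((¬a ∧ ¬c) ∨ (a ∧ c) ∨ ¬b ∨ b) ∧ (((a ∨ c) ∧ ¬(a ∧ c) ∧ b) ∨ ¬b)   [double negation]
⇔ ((¬a ∧ ¬c) ∨ (a ∧ c) ∨ ¬b ∨ b) ∧ (((a ∨ c) ∧ (¬a ∨ ¬c) ∧ b) ∨ ¬b)   [De Morgan]
⇔ (¬a ∨ a ∨ ¬b ∨ b) ∧ (¬a ∨ c ∨ ¬b ∨ b) ∧ (¬c ∨ a ∨ ¬b ∨ b) ∧ (¬c ∨ c ∨ ¬b ∨ b) ∧ (a ∨ c ∨ ¬b) ∧ (¬a ∨ ¬c ∨ ¬b) ∧ (b ∨ ¬b)   [distribute ∨ over ∧]
⇔ (a ∨ c ∨ ¬b) ∧ (¬a ∨ ¬c ∨ ¬b)   [simplify]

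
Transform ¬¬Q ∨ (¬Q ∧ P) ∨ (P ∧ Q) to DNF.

¬¬Q ∨ (¬Q ∧ P) ∨ (P ∧ Q)
≡ Q ∨ (¬Q ∧ P) ∨ (P ∧ Q)   [double negation]
≡ Q ∨ (¬Q ∧ P)   [simplify]

Q ∨ (¬Q ∧ P)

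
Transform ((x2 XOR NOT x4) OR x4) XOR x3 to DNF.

((x2 XOR NOT x4) OR x4) XOR x3
≡ (((x2 XOR NOT x4) OR x4) AND NOT x3) OR (NOT ((x2 XOR NOT x4) OR x4) AND x3)   [expand XOR]
≡ (((x2 AND NOT NOT x4) OR (NOT x2 AND NOT x4) OR x4) AND NOT x3) OR (NOT ((x2 XOR NOT x4) OR x4) AND x3)   [expand XOR]
≡ (((x2 AND NOT NOT x4) OR (NOT x2 AND NOT x4) OR x4) AND NOT x3) OR (NOT ((x2 AND NOT NOT x4) OR (NOT x2 AND NOT x4) OR x4) AND x3)   [expand XOR]
≡ (((x2 AND x4) OR (NOT x2 AND NOT x4) OR x4) AND NOT x3) OR (NOT ((x2 AND NOT NOT x4) OR (NOT x2 AND NOT x4) OR x4) AND x3)   [double negation]
≡ (((x2 AND x4) OR (NOT x2 AND NOT x4) OR x4) AND NOT x3) OR (NOT (x2 AND NOT NOT x4) AND NOT (NOT x2 AND NOT x4) AND NOT x4 AND x3)   [De Morgan]
≡ (((x2 AND x4) OR (NOT x2 AND NOT x4) OR x4) AND NOT x3) OR ((NOT x2 OR NOT NOT NOT x4) AND NOT (NOT x2 AND NOT x4) AND NOT x4 AND x3)   [De Morgan]
≡ (((x2 AND x4) OR (NOT x2 AND NOT x4) OR x4) AND NOT x3) OR ((NOT x2 OR NOT x4) AND NOT (NOT x2 AND NOT x4) AND NOT x4 AND x3)   [double negation]
≡ (((x2 AND x4) OR (NOT x2 AND NOT x4) OR x4) AND NOT x3) OR ((NOT x2 OR NOT x4) AND (NOT NOT x2 OR NOT NOT x4) AND NOT x4 AND x3)   [De Morgan]
≡ (((x2 AND x4) OR (NOT x2 AND NOT x4) OR x4) AND NOT x3) OR ((NOT x2 OR NOT x4) AND (x2 OR NOT NOT x4) AND NOT x4 AND x3)   [double negation]
≡ (((x2 AND x4) OR (NOT x2 AND NOT x4) OR x4) AND NOT x3) OR ((NOT x2 OR NOT x4) AND (x2 OR x4) AND NOT x4 AND x3)   [double negation]
≡ (x2 AND x4 AND NOT x3) OR (NOT x2 AND NOT x4 AND NOT x3) OR (x4 AND NOT x3) OR (NOT x2 AND x2 AND NOT x4 AND x3) OR (NOT x2 AND x4 AND NOT x4 AND x3) OR (NOT x4 AND x2 AND NOT x4 AND x3) OR (NOT x4 AND x4 AND NOT x4 AND x3)   [distribute AND over OR]
≡ (NOT x2 AND NOT x4 AND NOT x3) OR (x4 AND NOT x3) OR (NOT x4 AND x2 AND x3)   [simplify]

(NOT x2 AND NOT x4 AND NOT x3) OR (x4 AND NOT x3) OR (NOT x4 AND x2 AND x3)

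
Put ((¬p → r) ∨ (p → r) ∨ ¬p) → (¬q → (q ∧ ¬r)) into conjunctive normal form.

(¬p ∨ q) ∧ (¬r ∨ q) ∧ (p ∨ q)

((¬p → r) ∨ (p → r) ∨ ¬p) → (¬q → (q ∧ ¬r))
≡ ¬((¬p → r) ∨ (p → r) ∨ ¬p) ∨ (¬q → (q ∧ ¬r))   [eliminate →]
≡ ¬(¬¬p ∨ r ∨ (p → r) ∨ ¬p) ∨ (¬q → (q ∧ ¬r))   [eliminate →]
≡ ¬(¬¬p ∨ r ∨ ¬p ∨ r ∨ ¬p) ∨ (¬q → (q ∧ ¬r))   [eliminate →]
≡ ¬(¬¬p ∨ r ∨ ¬p ∨ r ∨ ¬p) ∨ ¬¬q ∨ (q ∧ ¬r)   [eliminate →]
≡ (¬¬¬p ∧ ¬r ∧ ¬¬p ∧ ¬r ∧ ¬¬p) ∨ ¬¬q ∨ (q ∧ ¬r)   [De Morgan]
≡ (¬p ∧ ¬r ∧ ¬¬p ∧ ¬r ∧ ¬¬p) ∨ ¬¬q ∨ (q ∧ ¬r)   [double negation]
≡ (¬p ∧ ¬r ∧ p ∧ ¬r ∧ ¬¬p) ∨ ¬¬q ∨ (q ∧ ¬r)   [double negation]
≡ (¬p ∧ ¬r ∧ p ∧ ¬r ∧ p) ∨ ¬¬q ∨ (q ∧ ¬r)   [double negation]
≡ (¬p ∧ ¬r ∧ p ∧ ¬r ∧ p) ∨ q ∨ (q ∧ ¬r)   [double negation]
≡ (¬p ∨ q ∨ q) ∧ (¬p ∨ q ∨ ¬r) ∧ (¬r ∨ q ∨ q) ∧ (¬r ∨ q ∨ ¬r) ∧ (p ∨ q ∨ q) ∧ (p ∨ q ∨ ¬r) ∧ (¬r ∨ q ∨ q) ∧ (¬r ∨ q ∨ ¬r) ∧ (p ∨ q ∨ q) ∧ (p ∨ q ∨ ¬r)   [distribute ∨ over ∧]
≡ (¬p ∨ q) ∧ (¬r ∨ q) ∧ (p ∨ q)   [simplify]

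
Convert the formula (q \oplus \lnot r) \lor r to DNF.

(q \oplus \lnot r) \lor r
≡ (q \land \lnot \lnot r) \lor (\lnot q \land \lnot r) \lor r   — expand \oplus
≡ (q \land r) \lor (\lnot q \land \lnot r) \lor r   — double negation
≡ (\lnot q \land \lnot r) \lor r   — simplify

(\lnot q \land \lnot r) \lor r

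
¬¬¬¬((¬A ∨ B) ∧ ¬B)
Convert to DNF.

¬¬¬¬((¬A ∨ B) ∧ ¬B)
= ¬¬((¬A ∨ B) ∧ ¬B)   (double negation)
= (¬A ∨ B) ∧ ¬B   (double negation)
= (¬A ∧ ¬B) ∨ (B ∧ ¬B)   (distribute ∧ over ∨)
= ¬A ∧ ¬B   (simplify)

¬A ∧ ¬B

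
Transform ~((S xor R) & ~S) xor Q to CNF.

~((S xor R) & ~S) xor Q
≡ (~((S xor R) & ~S) | Q) & ~(~((S xor R) & ~S) & Q)
≡ (~((S | R) & ~(S & R) & ~S) | Q) & ~(~((S xor R) & ~S) & Q)
≡ (~((S | R) & ~(S & R) & ~S) | Q) & ~(~((S | R) & ~(S & R) & ~S) & Q)
≡ (~(S | R) | ~~(S & R) | ~~S | Q) & ~(~((S | R) & ~(S & R) & ~S) & Q)
≡ ((~S & ~R) | ~~(S & R) | ~~S | Q) & ~(~((S | R) & ~(S & R) & ~S) & Q)
≡ ((~S & ~R) | (S & R) | ~~S | Q) & ~(~((S | R) & ~(S & R) & ~S) & Q)
≡ ((~S & ~R) | (S & R) | S | Q) & ~(~((S | R) & ~(S & R) & ~S) & Q)
≡ ((~S & ~R) | (S & R) | S | Q) & (~~((S | R) & ~(S & R) & ~S) | ~Q)
≡ ((~S & ~R) | (S & R) | S | Q) & (((S | R) & ~(S & R) & ~S) | ~Q)
≡ ((~S & ~R) | (S & R) | S | Q) & (((S | R) & (~S | ~R) & ~S) | ~Q)
≡ (~S | S | S | Q) & (~S | R | S | Q) & (~R | S | S | Q) & (~R | R | S | Q) & (S | R | ~Q) & (~S | ~R | ~Q) & (~S | ~Q)
≡ (~R | S | Q) & (S | R | ~Q) & (~S | ~Q)

(~R | S | Q) & (S | R | ~Q) & (~S | ~Q)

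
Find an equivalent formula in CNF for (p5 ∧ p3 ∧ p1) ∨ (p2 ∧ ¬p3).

(p5 ∧ p3 ∧ p1) ∨ (p2 ∧ ¬p3)
≡ (p5 ∨ p2) ∧ (p5 ∨ ¬p3) ∧ (p3 ∨ p2) ∧ (p3 ∨ ¬p3) ∧ (p1 ∨ p2) ∧ (p1 ∨ ¬p3)   (distribute ∨ over ∧)
≡ (p5 ∨ p2) ∧ (p5 ∨ ¬p3) ∧ (p3 ∨ p2) ∧ (p1 ∨ p2) ∧ (p1 ∨ ¬p3)   (simplify)

(p5 ∨ p2) ∧ (p5 ∨ ¬p3) ∧ (p3 ∨ p2) ∧ (p1 ∨ p2) ∧ (p1 ∨ ¬p3)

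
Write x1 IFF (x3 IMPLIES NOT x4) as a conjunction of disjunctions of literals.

(NOT x1 OR NOT x3 OR NOT x4) AND (x3 OR x1) AND (x4 OR x1)

x1 IFF (x3 IMPLIES NOT x4)
≡ (x1 IMPLIES (x3 IMPLIES NOT x4)) AND ((x3 IMPLIES NOT x4) IMPLIES x1)   [eliminate IFF]
≡ (NOT x1 OR (x3 IMPLIES NOT x4)) AND ((x3 IMPLIES NOT x4) IMPLIES x1)   [eliminate IMPLIES]
≡ (NOT x1 OR NOT x3 OR NOT x4) AND ((x3 IMPLIES NOT x4) IMPLIES x1)   [eliminate IMPLIES]
≡ (NOT x1 OR NOT x3 OR NOT x4) AND (NOT (x3 IMPLIES NOT x4) OR x1)   [eliminate IMPLIES]
≡ (NOT x1 OR NOT x3 OR NOT x4) AND (NOT (NOT x3 OR NOT x4) OR x1)   [eliminate IMPLIES]
≡ (NOT x1 OR NOT x3 OR NOT x4) AND ((NOT NOT x3 AND NOT NOT x4) OR x1)   [De Morgan]
≡ (NOT x1 OR NOT x3 OR NOT x4) AND ((x3 AND NOT NOT x4) OR x1)   [double negation]
≡ (NOT x1 OR NOT x3 OR NOT x4) AND ((x3 AND x4) OR x1)   [double negation]
≡ (NOT x1 OR NOT x3 OR NOT x4) AND (x3 OR x1) AND (x4 OR x1)   [distribute OR over AND]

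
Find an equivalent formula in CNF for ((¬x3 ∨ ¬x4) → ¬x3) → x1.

((¬x3 ∨ ¬x4) → ¬x3) → x1
⇔ ¬((¬x3 ∨ ¬x4) → ¬x3) ∨ x1   [eliminate →]
⇔ ¬(¬(¬x3 ∨ ¬x4) ∨ ¬x3) ∨ x1   [eliminate →]
⇔ (¬¬(¬x3 ∨ ¬x4) ∧ ¬¬x3) ∨ x1   [De Morgan]
⇔ ((¬x3 ∨ ¬x4) ∧ ¬¬x3) ∨ x1   [double negation]
⇔ ((¬x3 ∨ ¬x4) ∧ x3) ∨ x1   [double negation]
⇔ (¬x3 ∨ ¬x4 ∨ x1) ∧ (x3 ∨ x1)   [distribute ∨ over ∧]

(¬x3 ∨ ¬x4 ∨ x1) ∧ (x3 ∨ x1)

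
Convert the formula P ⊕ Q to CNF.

P ⊕ Q
= (P ∨ Q) ∧ ¬(P ∧ Q)   [expand ⊕]
= (P ∨ Q) ∧ (¬P ∨ ¬Q)   [De Morgan]

(P ∨ Q) ∧ (¬P ∨ ¬Q)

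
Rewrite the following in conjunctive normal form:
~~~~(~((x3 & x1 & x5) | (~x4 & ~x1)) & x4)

~~~~(~((x3 & x1 & x5) | (~x4 & ~x1)) & x4)
≡ ~~(~((x3 & x1 & x5) | (~x4 & ~x1)) & x4)   [double negation]
≡ ~((x3 & x1 & x5) | (~x4 & ~x1)) & x4   [double negation]
≡ ~(x3 & x1 & x5) & ~(~x4 & ~x1) & x4   [De Morgan]
≡ (~x3 | ~x1 | ~x5) & ~(~x4 & ~x1) & x4   [De Morgan]
≡ (~x3 | ~x1 | ~x5) & (~~x4 | ~~x1) & x4   [De Morgan]
≡ (~x3 | ~x1 | ~x5) & (x4 | ~~x1) & x4   [double negation]
≡ (~x3 | ~x1 | ~x5) & (x4 | x1) & x4   [double negation]
≡ (~x3 | ~x1 | ~x5) & x4   [simplify]

(~x3 | ~x1 | ~x5) & x4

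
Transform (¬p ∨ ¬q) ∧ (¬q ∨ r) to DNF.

(¬p ∧ r) ∨ ¬q

(¬p ∨ ¬q) ∧ (¬q ∨ r)
⇔ (¬p ∧ ¬q) ∨ (¬p ∧ r) ∨ (¬q ∧ ¬q) ∨ (¬q ∧ r)
⇔ (¬p ∧ r) ∨ ¬q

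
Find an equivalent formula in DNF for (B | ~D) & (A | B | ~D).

(B | ~D) & (A | B | ~D)
= (B & A) | (B & B) | (B & ~D) | (~D & A) | (~D & B) | (~D & ~D)   — distribute & over |
= B | ~D   — simplify

B | ~D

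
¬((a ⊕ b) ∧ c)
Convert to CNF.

¬((a ⊕ b) ∧ c)
≡ ¬((a ∨ b) ∧ ¬(a ∧ b) ∧ c)   (expand ⊕)
≡ ¬(a ∨ b) ∨ ¬¬(a ∧ b) ∨ ¬c   (De Morgan)
≡ (¬a ∧ ¬b) ∨ ¬¬(a ∧ b) ∨ ¬c   (De Morgan)
≡ (¬a ∧ ¬b) ∨ (a ∧ b) ∨ ¬c   (double negation)
≡ (¬a ∨ a ∨ ¬c) ∧ (¬a ∨ b ∨ ¬c) ∧ (¬b ∨ a ∨ ¬c) ∧ (¬b ∨ b ∨ ¬c)   (distribute ∨ over ∧)
≡ (¬a ∨ b ∨ ¬c) ∧ (¬b ∨ a ∨ ¬c)   (simplify)

(¬a ∨ b ∨ ¬c) ∧ (¬b ∨ a ∨ ¬c)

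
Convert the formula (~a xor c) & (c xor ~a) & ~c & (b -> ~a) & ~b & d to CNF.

(~a xor c) & (c xor ~a) & ~c & (b -> ~a) & ~b & d
⇔ (~a | c) & ~(~a & c) & (c xor ~a) & ~c & (b -> ~a) & ~b & d   [expand xor]
⇔ (~a | c) & ~(~a & c) & (c | ~a) & ~(c & ~a) & ~c & (b -> ~a) & ~b & d   [expand xor]
⇔ (~a | c) & ~(~a & c) & (c | ~a) & ~(c & ~a) & ~c & (~b | ~a) & ~b & d   [eliminate ->]
⇔ (~a | c) & (~~a | ~c) & (c | ~a) & ~(c & ~a) & ~c & (~b | ~a) & ~b & d   [De Morgan]
⇔ (~a | c) & (a | ~c) & (c | ~a) & ~(c & ~a) & ~c & (~b | ~a) & ~b & d   [double negation]
⇔ (~a | c) & (a | ~c) & (c | ~a) & (~c | ~~a) & ~c & (~b | ~a) & ~b & d   [De Morgan]
⇔ (~a | c) & (a | ~c) & (c | ~a) & (~c | a) & ~c & (~b | ~a) & ~b & d   [double negation]
⇔ (~a | c) & ~c & ~b & d   [simplify]

(~a | c) & ~c & ~b & d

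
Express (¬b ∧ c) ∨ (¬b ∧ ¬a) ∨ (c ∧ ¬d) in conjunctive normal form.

(¬b ∧ c) ∨ (¬b ∧ ¬a) ∨ (c ∧ ¬d)
⇔ (¬b ∨ ¬b ∨ c) ∧ (¬b ∨ ¬b ∨ ¬d) ∧ (¬b ∨ ¬a ∨ c) ∧ (¬b ∨ ¬a ∨ ¬d) ∧ (c ∨ ¬b ∨ c) ∧ (c ∨ ¬b ∨ ¬d) ∧ (c ∨ ¬a ∨ c) ∧ (c ∨ ¬a ∨ ¬d)   (distribute ∨ over ∧)
⇔ (¬b ∨ c) ∧ (¬b ∨ ¬d) ∧ (c ∨ ¬a)   (simplify)

(¬b ∨ c) ∧ (¬b ∨ ¬d) ∧ (c ∨ ¬a)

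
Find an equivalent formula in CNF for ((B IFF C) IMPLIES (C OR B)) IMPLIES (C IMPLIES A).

((B IFF C) IMPLIES (C OR B)) IMPLIES (C IMPLIES A)
≡ NOT ((B IFF C) IMPLIES (C OR B)) OR (C IMPLIES A)   [eliminate IMPLIES]
≡ NOT (NOT (B IFF C) OR C OR B) OR (C IMPLIES A)   [eliminate IMPLIES]
≡ NOT (NOT ((B IMPLIES C) AND (C IMPLIES B)) OR C OR B) OR (C IMPLIES A)   [eliminate IFF]
≡ NOT (NOT ((NOT B OR C) AND (C IMPLIES B)) OR C OR B) OR (C IMPLIES A)   [eliminate IMPLIES]
≡ NOT (NOT ((NOT B OR C) AND (NOT C OR B)) OR C OR B) OR (C IMPLIES A)   [eliminate IMPLIES]
≡ NOT (NOT ((NOT B OR C) AND (NOT C OR B)) OR C OR B) OR NOT C OR A   [eliminate IMPLIES]
≡ (NOT NOT ((NOT B OR C) AND (NOT C OR B)) AND NOT C AND NOT B) OR NOT C OR A   [De Morgan]
≡ ((NOT B OR C) AND (NOT C OR B) AND NOT C AND NOT B) OR NOT C OR A   [double negation]
≡ (NOT B OR C OR NOT C OR A) AND (NOT C OR B OR NOT C OR A) AND (NOT C OR NOT C OR A) AND (NOT B OR NOT C OR A)   [distribute OR over AND]
≡ NOT C OR A   [simplify]

NOT C OR A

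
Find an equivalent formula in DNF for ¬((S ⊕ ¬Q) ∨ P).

(¬S ∧ Q ∧ ¬P) ∨ (¬Q ∧ S ∧ ¬P)

¬((S ⊕ ¬Q) ∨ P)
≡ ¬((S ∧ ¬¬Q) ∨ (¬S ∧ ¬Q) ∨ P)   — expand ⊕
≡ ¬(S ∧ ¬¬Q) ∧ ¬(¬S ∧ ¬Q) ∧ ¬P   — De Morgan
≡ (¬S ∨ ¬¬¬Q) ∧ ¬(¬S ∧ ¬Q) ∧ ¬P   — De Morgan
≡ (¬S ∨ ¬Q) ∧ ¬(¬S ∧ ¬Q) ∧ ¬P   — double negation
≡ (¬S ∨ ¬Q) ∧ (¬¬S ∨ ¬¬Q) ∧ ¬P   — De Morgan
≡ (¬S ∨ ¬Q) ∧ (S ∨ ¬¬Q) ∧ ¬P   — double negation
≡ (¬S ∨ ¬Q) ∧ (S ∨ Q) ∧ ¬P   — double negation
≡ (¬S ∧ S ∧ ¬P) ∨ (¬S ∧ Q ∧ ¬P) ∨ (¬Q ∧ S ∧ ¬P) ∨ (¬Q ∧ Q ∧ ¬P)   — distribute ∧ over ∨
≡ (¬S ∧ Q ∧ ¬P) ∨ (¬Q ∧ S ∧ ¬P)   — simplify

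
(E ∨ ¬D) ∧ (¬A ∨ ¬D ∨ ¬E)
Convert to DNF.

(E ∧ ¬A) ∨ ¬D

(E ∨ ¬D) ∧ (¬A ∨ ¬D ∨ ¬E)
≡ (E ∧ ¬A) ∨ (E ∧ ¬D) ∨ (E ∧ ¬E) ∨ (¬D ∧ ¬A) ∨ (¬D ∧ ¬D) ∨ (¬D ∧ ¬E)   [distribute ∧ over ∨]
≡ (E ∧ ¬A) ∨ ¬D   [simplify]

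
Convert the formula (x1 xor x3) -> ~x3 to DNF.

(x1 xor x3) -> ~x3
= ~(x1 xor x3) | ~x3   — eliminate ->
= ~((x1 & ~x3) | (~x1 & x3)) | ~x3   — expand xor
= (~(x1 & ~x3) & ~(~x1 & x3)) | ~x3   — De Morgan
= ((~x1 | ~~x3) & ~(~x1 & x3)) | ~x3   — De Morgan
= ((~x1 | x3) & ~(~x1 & x3)) | ~x3   — double negation
= ((~x1 | x3) & (~~x1 | ~x3)) | ~x3   — De Morgan
= ((~x1 | x3) & (x1 | ~x3)) | ~x3   — double negation
= (~x1 & x1) | (~x1 & ~x3) | (x3 & x1) | (x3 & ~x3) | ~x3   — distribute & over |
= (x3 & x1) | ~x3   — simplify

(x3 & x1) | ~x3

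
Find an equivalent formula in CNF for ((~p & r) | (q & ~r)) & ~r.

(~p | q) & (r | q) & ~r

((~p & r) | (q & ~r)) & ~r
= (~p | q) & (~p | ~r) & (r | q) & (r | ~r) & ~r   [distribute | over &]
= (~p | q) & (r | q) & ~r   [simplify]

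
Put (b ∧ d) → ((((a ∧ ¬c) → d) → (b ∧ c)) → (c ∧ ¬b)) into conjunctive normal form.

¬b ∨ ¬d ∨ ¬c

(b ∧ d) → ((((a ∧ ¬c) → d) → (b ∧ c)) → (c ∧ ¬b))
≡ ¬(b ∧ d) ∨ ((((a ∧ ¬c) → d) → (b ∧ c)) → (c ∧ ¬b))   (eliminate →)
≡ ¬(b ∧ d) ∨ ¬(((a ∧ ¬c) → d) → (b ∧ c)) ∨ (c ∧ ¬b)   (eliminate →)
≡ ¬(b ∧ d) ∨ ¬(¬((a ∧ ¬c) → d) ∨ (b ∧ c)) ∨ (c ∧ ¬b)   (eliminate →)
≡ ¬(b ∧ d) ∨ ¬(¬(¬(a ∧ ¬c) ∨ d) ∨ (b ∧ c)) ∨ (c ∧ ¬b)   (eliminate →)
≡ ¬b ∨ ¬d ∨ ¬(¬(¬(a ∧ ¬c) ∨ d) ∨ (b ∧ c)) ∨ (c ∧ ¬b)   (De Morgan)
≡ ¬b ∨ ¬d ∨ (¬¬(¬(a ∧ ¬c) ∨ d) ∧ ¬(b ∧ c)) ∨ (c ∧ ¬b)   (De Morgan)
≡ ¬b ∨ ¬d ∨ ((¬(a ∧ ¬c) ∨ d) ∧ ¬(b ∧ c)) ∨ (c ∧ ¬b)   (double negation)
≡ ¬b ∨ ¬d ∨ ((¬a ∨ ¬¬c ∨ d) ∧ ¬(b ∧ c)) ∨ (c ∧ ¬b)   (De Morgan)
≡ ¬b ∨ ¬d ∨ ((¬a ∨ c ∨ d) ∧ ¬(b ∧ c)) ∨ (c ∧ ¬b)   (double negation)
≡ ¬b ∨ ¬d ∨ ((¬a ∨ c ∨ d) ∧ (¬b ∨ ¬c)) ∨ (c ∧ ¬b)   (De Morgan)
≡ (¬b ∨ ¬d ∨ ¬a ∨ c ∨ d ∨ c) ∧ (¬b ∨ ¬d ∨ ¬a ∨ c ∨ d ∨ ¬b) ∧ (¬b ∨ ¬d ∨ ¬b ∨ ¬c ∨ c) ∧ (¬b ∨ ¬d ∨ ¬b ∨ ¬c ∨ ¬b)   (distribute ∨ over ∧)
≡ ¬b ∨ ¬d ∨ ¬c   (simplify)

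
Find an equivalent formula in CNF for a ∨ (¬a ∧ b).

a ∨ (¬a ∧ b)
= (a ∨ ¬a) ∧ (a ∨ b)   (distribute ∨ over ∧)
= a ∨ b   (simplify)

a ∨ b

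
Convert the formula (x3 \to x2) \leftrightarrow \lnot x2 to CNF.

(x3 \to x2) \leftrightarrow \lnot x2
≡ ((x3 \to x2) \to \lnot x2) \land (\lnot x2 \to (x3 \to x2))   (eliminate \leftrightarrow)
≡ (\lnot (x3 \to x2) \lor \lnot x2) \land (\lnot x2 \to (x3 \to x2))   (eliminate \to)
≡ (\lnot (\lnot x3 \lor x2) \lor \lnot x2) \land (\lnot x2 \to (x3 \to x2))   (eliminate \to)
≡ (\lnot (\lnot x3 \lor x2) \lor \lnot x2) \land (\lnot \lnot x2 \lor (x3 \to x2))   (eliminate \to)
≡ (\lnot (\lnot x3 \lor x2) \lor \lnot x2) \land (\lnot \lnot x2 \lor \lnot x3 \lor x2)   (eliminate \to)
≡ ((\lnot \lnot x3 \land \lnot x2) \lor \lnot x2) \land (\lnot \lnot x2 \lor \lnot x3 \lor x2)   (De Morgan)
≡ ((x3 \land \lnot x2) \lor \lnot x2) \land (\lnot \lnot x2 \lor \lnot x3 \lor x2)   (double negation)
≡ ((x3 \land \lnot x2) \lor \lnot x2) \land (x2 \lor \lnot x3 \lor x2)   (double negation)
≡ (x3 \lor \lnot x2) \land (\lnot x2 \lor \lnot x2) \land (x2 \lor \lnot x3 \lor x2)   (distribute \lor over \land)
≡ \lnot x2 \land (x2 \lor \lnot x3)   (simplify)

\lnot x2 \land (x2 \lor \lnot x3)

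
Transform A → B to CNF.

¬A ∨ B

A → B
≡ ¬A ∨ B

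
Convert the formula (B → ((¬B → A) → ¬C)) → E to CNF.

(B → ((¬B → A) → ¬C)) → E
⇔ ¬(B → ((¬B → A) → ¬C)) ∨ E   [eliminate →]
⇔ ¬(¬B ∨ ((¬B → A) → ¬C)) ∨ E   [eliminate →]
⇔ ¬(¬B ∨ ¬(¬B → A) ∨ ¬C) ∨ E   [eliminate →]
⇔ ¬(¬B ∨ ¬(¬¬B ∨ A) ∨ ¬C) ∨ E   [eliminate →]
⇔ (¬¬B ∧ ¬¬(¬¬B ∨ A) ∧ ¬¬C) ∨ E   [De Morgan]
⇔ (B ∧ ¬¬(¬¬B ∨ A) ∧ ¬¬C) ∨ E   [double negation]
⇔ (B ∧ (¬¬B ∨ A) ∧ ¬¬C) ∨ E   [double negation]
⇔ (B ∧ (B ∨ A) ∧ ¬¬C) ∨ E   [double negation]
⇔ (B ∧ (B ∨ A) ∧ C) ∨ E   [double negation]
⇔ (B ∨ E) ∧ (B ∨ A ∨ E) ∧ (C ∨ E)   [distribute ∨ over ∧]
⇔ (B ∨ E) ∧ (C ∨ E)   [simplify]

(B ∨ E) ∧ (C ∨ E)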